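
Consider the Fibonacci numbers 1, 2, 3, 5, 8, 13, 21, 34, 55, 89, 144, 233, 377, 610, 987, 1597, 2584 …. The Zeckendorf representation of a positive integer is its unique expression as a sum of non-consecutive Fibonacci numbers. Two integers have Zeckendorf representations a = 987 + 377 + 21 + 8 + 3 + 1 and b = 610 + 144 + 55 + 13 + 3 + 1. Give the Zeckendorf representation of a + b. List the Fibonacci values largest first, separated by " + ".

1597 + 610 + 13 + 3

The two numbers are 1397 and 826, so their sum is 2223.
Greedily peel off the largest Fibonacci term at each step:
2223: greatest Fibonacci not exceeding it is 1597, leaving 626
626: greatest Fibonacci not exceeding it is 610, leaving 16
16: greatest Fibonacci not exceeding it is 13, leaving 3
3: greatest Fibonacci not exceeding it is 3, leaving 0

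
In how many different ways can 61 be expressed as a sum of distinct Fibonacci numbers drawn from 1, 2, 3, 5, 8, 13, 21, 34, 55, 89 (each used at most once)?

61 = 55+5+1 = 55+3+2+1 = 34+21+5+1 = 34+21+3+2+1 = 34+13+8+5+1 = … (1 more), for 6 in all.

6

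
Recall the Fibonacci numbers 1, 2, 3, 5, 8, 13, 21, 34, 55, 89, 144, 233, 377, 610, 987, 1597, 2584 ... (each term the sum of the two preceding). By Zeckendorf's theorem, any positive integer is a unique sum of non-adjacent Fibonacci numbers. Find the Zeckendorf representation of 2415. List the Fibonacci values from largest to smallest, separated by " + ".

2415 − 1597 = 818
818 − 610 = 208
208 − 144 = 64
64 − 55 = 9
9 − 8 = 1
1 − 1 = 0
So 2415 = 1597 + 610 + 144 + 55 + 8 + 1, with no two terms consecutive in the sequence.

1597 + 610 + 144 + 55 + 8 + 1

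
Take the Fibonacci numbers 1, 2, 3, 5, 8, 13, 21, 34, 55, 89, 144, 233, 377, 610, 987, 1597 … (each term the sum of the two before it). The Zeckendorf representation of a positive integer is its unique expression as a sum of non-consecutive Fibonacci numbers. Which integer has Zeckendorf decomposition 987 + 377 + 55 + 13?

1432

987 + 377 + 55 + 13 = 1432.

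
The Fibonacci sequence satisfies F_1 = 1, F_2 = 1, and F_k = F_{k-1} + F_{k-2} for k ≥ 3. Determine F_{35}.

9227465

Iterating the recurrence up to F_{28} = 317811 and F_{27} = 196418:
F_{29} = F_{28} + F_{27} = 317811 + 196418 = 514229
F_{30} = F_{29} + F_{28} = 514229 + 317811 = 832040
F_{31} = F_{30} + F_{29} = 832040 + 514229 = 1346269
F_{32} = F_{31} + F_{30} = 1346269 + 832040 = 2178309
F_{33} = F_{32} + F_{31} = 2178309 + 1346269 = 3524578
F_{34} = F_{33} + F_{32} = 3524578 + 2178309 = 5702887
F_{35} = F_{34} + F_{33} = 5702887 + 3524578 = 9227465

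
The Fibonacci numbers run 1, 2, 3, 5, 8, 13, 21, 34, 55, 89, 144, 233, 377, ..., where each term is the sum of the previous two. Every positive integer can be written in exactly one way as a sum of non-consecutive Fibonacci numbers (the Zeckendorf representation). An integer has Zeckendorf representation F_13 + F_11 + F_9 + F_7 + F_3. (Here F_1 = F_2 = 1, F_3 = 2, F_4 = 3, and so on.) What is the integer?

371

F_13 + F_11 + F_9 + F_7 + F_3 = 233 + 89 + 34 + 13 + 2 = 371.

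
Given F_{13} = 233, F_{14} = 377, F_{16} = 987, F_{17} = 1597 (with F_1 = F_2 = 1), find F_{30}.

By the addition formula F_{m+n} = F_m F_{n+1} + F_{m−1} F_n with m=17, n=13: F_{30} = 1597·377 + 987·233 = 602069 + 229971 = 832040.

832040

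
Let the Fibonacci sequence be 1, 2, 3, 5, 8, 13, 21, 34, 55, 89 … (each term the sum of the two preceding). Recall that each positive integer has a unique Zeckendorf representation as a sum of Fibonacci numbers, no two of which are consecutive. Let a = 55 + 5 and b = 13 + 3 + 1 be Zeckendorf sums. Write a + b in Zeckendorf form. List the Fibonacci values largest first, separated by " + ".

The two numbers are 60 and 17, so their sum is 77.
Greedy algorithm:
77: greatest Fibonacci not exceeding it is 55, leaving 22
22: greatest Fibonacci not exceeding it is 21, leaving 1
1: greatest Fibonacci not exceeding it is 1, leaving 0

55 + 21 + 1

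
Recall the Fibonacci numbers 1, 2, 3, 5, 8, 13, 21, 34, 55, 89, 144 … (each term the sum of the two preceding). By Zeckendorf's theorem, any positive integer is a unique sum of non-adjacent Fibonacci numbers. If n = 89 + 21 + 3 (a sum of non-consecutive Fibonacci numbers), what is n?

89 + 21 + 3 = 113.

113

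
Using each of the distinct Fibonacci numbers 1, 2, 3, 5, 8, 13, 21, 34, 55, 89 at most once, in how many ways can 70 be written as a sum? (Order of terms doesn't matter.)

4

70 = 55+13+2 = 55+8+5+2 = 34+21+13+2 = 34+21+8+5+2 — 4 representations.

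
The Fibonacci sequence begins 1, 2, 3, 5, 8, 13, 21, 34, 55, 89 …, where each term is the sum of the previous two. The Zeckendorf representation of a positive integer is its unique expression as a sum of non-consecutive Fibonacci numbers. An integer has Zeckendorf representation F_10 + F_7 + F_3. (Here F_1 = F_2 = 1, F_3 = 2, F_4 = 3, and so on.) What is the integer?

70

F_10 + F_7 + F_3 = 55 + 13 + 2 = 70.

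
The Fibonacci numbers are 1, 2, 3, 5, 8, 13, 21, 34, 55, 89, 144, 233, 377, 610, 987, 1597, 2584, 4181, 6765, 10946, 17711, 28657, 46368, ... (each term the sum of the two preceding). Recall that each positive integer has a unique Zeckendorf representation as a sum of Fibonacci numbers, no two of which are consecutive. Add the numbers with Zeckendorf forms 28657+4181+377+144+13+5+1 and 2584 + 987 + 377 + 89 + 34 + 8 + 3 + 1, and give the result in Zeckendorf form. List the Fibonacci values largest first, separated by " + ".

28657 + 6765 + 1597 + 377 + 55 + 8 + 2

The two numbers are 33378 and 4083, so their sum is 37461.
Greedy algorithm:
subtract 28657 from 37461: 8804 remains
subtract 6765 from 8804: 2039 remains
subtract 1597 from 2039: 442 remains
subtract 377 from 442: 65 remains
subtract 55 from 65: 10 remains
subtract 8 from 10: 2 remains
subtract 2 from 2: 0 remains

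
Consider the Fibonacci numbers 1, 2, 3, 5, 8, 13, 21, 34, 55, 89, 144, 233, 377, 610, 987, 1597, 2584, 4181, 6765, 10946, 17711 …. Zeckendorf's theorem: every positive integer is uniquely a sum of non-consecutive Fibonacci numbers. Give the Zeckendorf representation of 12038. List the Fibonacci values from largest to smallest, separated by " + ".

12038: greatest Fibonacci not exceeding it is 10946, leaving 1092
1092: greatest Fibonacci not exceeding it is 987, leaving 105
105: greatest Fibonacci not exceeding it is 89, leaving 16
16: greatest Fibonacci not exceeding it is 13, leaving 3
3: greatest Fibonacci not exceeding it is 3, leaving 0
So 12038 = 10946 + 987 + 89 + 13 + 3, with no two terms consecutive in the sequence.

10946 + 987 + 89 + 13 + 3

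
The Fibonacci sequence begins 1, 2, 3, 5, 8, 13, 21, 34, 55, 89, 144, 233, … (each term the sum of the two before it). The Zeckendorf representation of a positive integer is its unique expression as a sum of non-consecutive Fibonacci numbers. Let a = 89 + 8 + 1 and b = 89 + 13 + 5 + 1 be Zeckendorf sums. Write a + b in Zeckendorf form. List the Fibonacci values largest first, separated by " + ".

The two numbers are 98 and 108, so their sum is 206.
206: greatest Fibonacci not exceeding it is 144, leaving 62
62: greatest Fibonacci not exceeding it is 55, leaving 7
7: greatest Fibonacci not exceeding it is 5, leaving 2
2: greatest Fibonacci not exceeding it is 2, leaving 0

144 + 55 + 5 + 2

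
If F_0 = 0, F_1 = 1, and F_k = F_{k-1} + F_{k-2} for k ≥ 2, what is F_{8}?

21

Iterating the recurrence up to F_{2} = 1 and F_{1} = 1:
F_{3} = F_{2} + F_{1} = 1 + 1 = 2
F_{4} = F_{3} + F_{2} = 2 + 1 = 3
F_{5} = F_{4} + F_{3} = 3 + 2 = 5
F_{6} = F_{5} + F_{4} = 5 + 3 = 8
F_{7} = F_{6} + F_{5} = 8 + 5 = 13
F_{8} = F_{7} + F_{6} = 13 + 8 = 21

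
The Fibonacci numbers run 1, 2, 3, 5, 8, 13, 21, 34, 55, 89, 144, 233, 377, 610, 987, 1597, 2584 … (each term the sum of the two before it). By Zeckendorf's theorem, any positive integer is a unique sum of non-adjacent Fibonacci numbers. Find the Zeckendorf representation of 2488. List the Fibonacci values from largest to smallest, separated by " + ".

1597 + 610 + 233 + 34 + 13 + 1

Repeatedly subtract the largest Fibonacci number that fits:
subtract 1597 from 2488: 891 remains
subtract 610 from 891: 281 remains
subtract 233 from 281: 48 remains
subtract 34 from 48: 14 remains
subtract 13 from 14: 1 remains
subtract 1 from 1: 0 remains
So 2488 = 1597 + 610 + 233 + 34 + 13 + 1, with no two terms consecutive in the sequence.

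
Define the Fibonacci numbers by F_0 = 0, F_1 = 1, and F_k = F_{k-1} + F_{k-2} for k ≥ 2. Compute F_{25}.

75025

Iterating the recurrence up to F_{20} = 6765 and F_{19} = 4181:
F_{21} = F_{20} + F_{19} = 6765 + 4181 = 10946
F_{22} = F_{21} + F_{20} = 10946 + 6765 = 17711
F_{23} = F_{22} + F_{21} = 17711 + 10946 = 28657
F_{24} = F_{23} + F_{22} = 28657 + 17711 = 46368
F_{25} = F_{24} + F_{23} = 46368 + 28657 = 75025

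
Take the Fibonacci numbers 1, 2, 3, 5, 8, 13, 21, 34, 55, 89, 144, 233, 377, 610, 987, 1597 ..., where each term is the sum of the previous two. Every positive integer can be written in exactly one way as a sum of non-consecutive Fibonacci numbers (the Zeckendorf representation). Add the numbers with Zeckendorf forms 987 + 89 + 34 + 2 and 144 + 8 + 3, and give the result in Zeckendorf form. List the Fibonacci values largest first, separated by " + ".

The two numbers are 1112 and 155, so their sum is 1267.
subtract 987 from 1267: 280 remains
subtract 233 from 280: 47 remains
subtract 34 from 47: 13 remains
subtract 13 from 13: 0 remains

987 + 233 + 34 + 13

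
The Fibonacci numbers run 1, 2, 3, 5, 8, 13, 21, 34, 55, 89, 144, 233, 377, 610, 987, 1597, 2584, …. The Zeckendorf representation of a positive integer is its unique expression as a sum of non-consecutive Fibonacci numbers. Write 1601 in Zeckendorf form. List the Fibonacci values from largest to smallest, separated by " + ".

take 1597 (≤ 1601); 1601 − 1597 = 4
take 3 (≤ 4); 4 − 3 = 1
take 1 (≤ 1); 1 − 1 = 0
So 1601 = 1597 + 3 + 1, with no two terms consecutive in the sequence.

1597 + 3 + 1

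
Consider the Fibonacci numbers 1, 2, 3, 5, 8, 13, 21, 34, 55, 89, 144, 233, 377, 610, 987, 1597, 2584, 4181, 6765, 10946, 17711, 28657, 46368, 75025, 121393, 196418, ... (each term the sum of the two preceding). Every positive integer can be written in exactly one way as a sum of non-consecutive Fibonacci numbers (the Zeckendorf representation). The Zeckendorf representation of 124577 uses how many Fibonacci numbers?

Repeatedly subtract the largest Fibonacci number that fits:
124577: greatest Fibonacci not exceeding it is 121393, leaving 3184
3184: greatest Fibonacci not exceeding it is 2584, leaving 600
600: greatest Fibonacci not exceeding it is 377, leaving 223
223: greatest Fibonacci not exceeding it is 144, leaving 79
79: greatest Fibonacci not exceeding it is 55, leaving 24
24: greatest Fibonacci not exceeding it is 21, leaving 3
3: greatest Fibonacci not exceeding it is 3, leaving 0
124577 = 121393 + 2584 + 377 + 144 + 55 + 21 + 3, which has 7 terms.

7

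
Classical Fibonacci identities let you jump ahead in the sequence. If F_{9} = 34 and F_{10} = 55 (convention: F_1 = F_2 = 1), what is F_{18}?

By the doubling identity F_{2k} = F_k(2F_{k+1} − F_k): F_{18} = 34·(2·55 − 34) = 34·76 = 2584.

2584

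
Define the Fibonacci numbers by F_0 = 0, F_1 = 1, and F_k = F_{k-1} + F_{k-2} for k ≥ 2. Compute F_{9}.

Iterating the recurrence up to F_{5} = 5 and F_{4} = 3:
F_{6} = F_{5} + F_{4} = 5 + 3 = 8
F_{7} = F_{6} + F_{5} = 8 + 5 = 13
F_{8} = F_{7} + F_{6} = 13 + 8 = 21
F_{9} = F_{8} + F_{7} = 21 + 13 = 34

34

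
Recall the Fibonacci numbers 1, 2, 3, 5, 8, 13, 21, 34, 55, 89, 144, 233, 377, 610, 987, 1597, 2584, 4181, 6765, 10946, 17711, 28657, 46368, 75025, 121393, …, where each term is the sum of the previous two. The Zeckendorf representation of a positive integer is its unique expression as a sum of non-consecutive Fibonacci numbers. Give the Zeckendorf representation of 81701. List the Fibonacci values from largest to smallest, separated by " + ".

75025 + 4181 + 1597 + 610 + 233 + 55

subtract 75025 from 81701: 6676 remains
subtract 4181 from 6676: 2495 remains
subtract 1597 from 2495: 898 remains
subtract 610 from 898: 288 remains
subtract 233 from 288: 55 remains
subtract 55 from 55: 0 remains
So 81701 = 75025 + 4181 + 1597 + 610 + 233 + 55, with no two terms consecutive in the sequence.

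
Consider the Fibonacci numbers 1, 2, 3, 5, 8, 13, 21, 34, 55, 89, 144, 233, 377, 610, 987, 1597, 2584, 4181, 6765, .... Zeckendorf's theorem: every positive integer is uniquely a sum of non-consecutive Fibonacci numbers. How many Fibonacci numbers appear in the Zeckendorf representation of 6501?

subtract 4181 from 6501: 2320 remains
subtract 1597 from 2320: 723 remains
subtract 610 from 723: 113 remains
subtract 89 from 113: 24 remains
subtract 21 from 24: 3 remains
subtract 3 from 3: 0 remains
6501 = 4181 + 1597 + 610 + 89 + 21 + 3, which has 6 terms.

6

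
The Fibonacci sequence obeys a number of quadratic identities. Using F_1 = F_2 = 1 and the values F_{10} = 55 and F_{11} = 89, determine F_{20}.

6765

By the doubling identity F_{2k} = F_k(2F_{k+1} − F_k): F_{20} = 55·(2·89 − 55) = 55·123 = 6765.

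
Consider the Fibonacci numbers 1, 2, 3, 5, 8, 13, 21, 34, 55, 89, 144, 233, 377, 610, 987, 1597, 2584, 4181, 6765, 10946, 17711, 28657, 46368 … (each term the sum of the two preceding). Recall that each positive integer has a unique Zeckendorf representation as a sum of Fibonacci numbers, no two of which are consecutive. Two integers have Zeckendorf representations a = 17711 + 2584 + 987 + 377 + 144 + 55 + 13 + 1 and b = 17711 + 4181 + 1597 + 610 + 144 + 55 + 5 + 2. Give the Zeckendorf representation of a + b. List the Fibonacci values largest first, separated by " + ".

The two numbers are 21872 and 24305, so their sum is 46177.
Repeatedly subtract the largest Fibonacci number that fits:
46177: greatest Fibonacci not exceeding it is 28657, leaving 17520
17520: greatest Fibonacci not exceeding it is 10946, leaving 6574
6574: greatest Fibonacci not exceeding it is 4181, leaving 2393
2393: greatest Fibonacci not exceeding it is 1597, leaving 796
796: greatest Fibonacci not exceeding it is 610, leaving 186
186: greatest Fibonacci not exceeding it is 144, leaving 42
42: greatest Fibonacci not exceeding it is 34, leaving 8
8: greatest Fibonacci not exceeding it is 8, leaving 0

28657 + 10946 + 4181 + 1597 + 610 + 144 + 34 + 8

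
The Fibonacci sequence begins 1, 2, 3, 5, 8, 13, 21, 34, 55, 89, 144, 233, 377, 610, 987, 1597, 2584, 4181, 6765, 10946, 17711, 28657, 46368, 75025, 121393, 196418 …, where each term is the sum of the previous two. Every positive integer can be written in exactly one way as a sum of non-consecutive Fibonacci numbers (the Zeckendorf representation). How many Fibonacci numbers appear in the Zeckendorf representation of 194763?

Greedily peel off the largest Fibonacci term at each step:
subtract 121393 from 194763: 73370 remains
subtract 46368 from 73370: 27002 remains
subtract 17711 from 27002: 9291 remains
subtract 6765 from 9291: 2526 remains
subtract 1597 from 2526: 929 remains
subtract 610 from 929: 319 remains
subtract 233 from 319: 86 remains
subtract 55 from 86: 31 remains
subtract 21 from 31: 10 remains
subtract 8 from 10: 2 remains
subtract 2 from 2: 0 remains
194763 = 121393 + 46368 + 17711 + 6765 + 1597 + 610 + 233 + 55 + 21 + 8 + 2, which has 11 terms.

11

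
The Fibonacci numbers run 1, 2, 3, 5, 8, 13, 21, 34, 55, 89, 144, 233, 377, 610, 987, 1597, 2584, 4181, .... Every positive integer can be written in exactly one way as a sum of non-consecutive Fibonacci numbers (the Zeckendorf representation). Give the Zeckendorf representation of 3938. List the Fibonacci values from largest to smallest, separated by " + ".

2584 + 987 + 233 + 89 + 34 + 8 + 3

Greedy algorithm:
2584 ≤ 3938 < 4181, so take 2584; remainder 1354
987 ≤ 1354 < 1597, so take 987; remainder 367
233 ≤ 367 < 377, so take 233; remainder 134
89 ≤ 134 < 144, so take 89; remainder 45
34 ≤ 45 < 55, so take 34; remainder 11
8 ≤ 11 < 13, so take 8; remainder 3
3 ≤ 3 < 5, so take 3; remainder 0
So 3938 = 2584 + 987 + 233 + 89 + 34 + 8 + 3, with no two terms consecutive in the sequence.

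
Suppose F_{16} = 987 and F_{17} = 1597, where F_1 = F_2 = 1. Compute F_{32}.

2178309

By the doubling identity F_{2k} = F_k(2F_{k+1} − F_k): F_{32} = 987·(2·1597 − 987) = 987·2207 = 2178309.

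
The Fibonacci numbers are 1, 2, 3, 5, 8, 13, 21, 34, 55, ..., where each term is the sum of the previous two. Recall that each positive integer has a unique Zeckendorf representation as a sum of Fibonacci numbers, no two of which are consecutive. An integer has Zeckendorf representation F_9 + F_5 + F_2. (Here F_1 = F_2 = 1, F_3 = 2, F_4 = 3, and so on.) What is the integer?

40

F_9 + F_5 + F_2 = 34 + 5 + 1 = 40.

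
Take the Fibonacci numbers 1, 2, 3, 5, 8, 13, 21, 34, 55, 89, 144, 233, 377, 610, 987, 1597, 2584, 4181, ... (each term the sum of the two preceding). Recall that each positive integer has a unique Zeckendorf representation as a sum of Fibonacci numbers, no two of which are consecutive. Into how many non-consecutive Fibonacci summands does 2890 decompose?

2890 − 2584 = 306
306 − 233 = 73
73 − 55 = 18
18 − 13 = 5
5 − 5 = 0
2890 = 2584 + 233 + 55 + 13 + 5, which has 5 terms.

5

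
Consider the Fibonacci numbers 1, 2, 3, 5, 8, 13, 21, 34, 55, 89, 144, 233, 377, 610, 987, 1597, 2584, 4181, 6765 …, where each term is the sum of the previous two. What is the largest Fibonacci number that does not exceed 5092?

4181

4181 ≤ 5092 < 6765, so the largest Fibonacci number not exceeding 5092 is 4181.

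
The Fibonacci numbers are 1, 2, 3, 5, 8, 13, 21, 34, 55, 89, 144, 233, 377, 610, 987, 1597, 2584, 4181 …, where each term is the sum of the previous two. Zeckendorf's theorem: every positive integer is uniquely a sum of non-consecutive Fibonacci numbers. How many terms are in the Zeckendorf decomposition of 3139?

4

take 2584 (≤ 3139); 3139 − 2584 = 555
take 377 (≤ 555); 555 − 377 = 178
take 144 (≤ 178); 178 − 144 = 34
take 34 (≤ 34); 34 − 34 = 0
3139 = 2584 + 377 + 144 + 34, which has 4 terms.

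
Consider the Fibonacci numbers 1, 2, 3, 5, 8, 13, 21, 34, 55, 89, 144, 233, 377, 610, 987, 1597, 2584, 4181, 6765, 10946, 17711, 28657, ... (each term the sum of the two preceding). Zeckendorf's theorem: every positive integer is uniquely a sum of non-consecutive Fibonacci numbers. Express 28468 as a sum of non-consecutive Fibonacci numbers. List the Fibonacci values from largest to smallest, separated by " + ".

take 17711 (≤ 28468); 28468 − 17711 = 10757
take 6765 (≤ 10757); 10757 − 6765 = 3992
take 2584 (≤ 3992); 3992 − 2584 = 1408
take 987 (≤ 1408); 1408 − 987 = 421
take 377 (≤ 421); 421 − 377 = 44
take 34 (≤ 44); 44 − 34 = 10
take 8 (≤ 10); 10 − 8 = 2
take 2 (≤ 2); 2 − 2 = 0
So 28468 = 17711 + 6765 + 2584 + 987 + 377 + 34 + 8 + 2, with no two terms consecutive in the sequence.

17711 + 6765 + 2584 + 987 + 377 + 34 + 8 + 2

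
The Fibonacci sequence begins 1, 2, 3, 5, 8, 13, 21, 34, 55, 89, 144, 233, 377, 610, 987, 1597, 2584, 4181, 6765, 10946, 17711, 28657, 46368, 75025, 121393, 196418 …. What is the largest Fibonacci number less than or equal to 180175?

121393

121393 ≤ 180175 < 196418, so the largest Fibonacci number not exceeding 180175 is 121393.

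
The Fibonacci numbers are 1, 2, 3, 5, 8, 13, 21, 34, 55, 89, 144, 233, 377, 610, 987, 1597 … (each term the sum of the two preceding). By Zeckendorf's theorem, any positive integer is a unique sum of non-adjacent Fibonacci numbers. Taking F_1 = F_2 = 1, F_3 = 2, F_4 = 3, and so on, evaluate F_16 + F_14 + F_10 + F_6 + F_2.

F_16 + F_14 + F_10 + F_6 + F_2 = 987 + 377 + 55 + 8 + 1 = 1428.

1428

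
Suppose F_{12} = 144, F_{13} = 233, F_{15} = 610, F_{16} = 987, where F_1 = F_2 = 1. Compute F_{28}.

317811

By the addition formula F_{m+n} = F_m F_{n+1} + F_{m−1} F_n with m=16, n=12: F_{28} = 987·233 + 610·144 = 229971 + 87840 = 317811.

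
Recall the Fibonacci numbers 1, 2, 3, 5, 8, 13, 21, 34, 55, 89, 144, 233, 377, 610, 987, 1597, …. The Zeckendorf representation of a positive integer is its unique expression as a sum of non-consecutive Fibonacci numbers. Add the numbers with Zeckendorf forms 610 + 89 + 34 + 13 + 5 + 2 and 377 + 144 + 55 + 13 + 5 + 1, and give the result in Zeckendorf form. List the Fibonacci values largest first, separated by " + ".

The two numbers are 753 and 595, so their sum is 1348.
Greedily peel off the largest Fibonacci term at each step:
1348: greatest Fibonacci not exceeding it is 987, leaving 361
361: greatest Fibonacci not exceeding it is 233, leaving 128
128: greatest Fibonacci not exceeding it is 89, leaving 39
39: greatest Fibonacci not exceeding it is 34, leaving 5
5: greatest Fibonacci not exceeding it is 5, leaving 0

987 + 233 + 89 + 34 + 5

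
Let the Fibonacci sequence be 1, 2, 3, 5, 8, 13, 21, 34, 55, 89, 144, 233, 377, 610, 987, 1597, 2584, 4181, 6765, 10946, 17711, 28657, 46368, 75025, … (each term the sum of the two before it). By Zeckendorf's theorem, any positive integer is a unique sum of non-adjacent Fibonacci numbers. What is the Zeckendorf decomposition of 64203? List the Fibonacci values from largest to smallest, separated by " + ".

subtract 46368 from 64203: 17835 remains
subtract 17711 from 17835: 124 remains
subtract 89 from 124: 35 remains
subtract 34 from 35: 1 remains
subtract 1 from 1: 0 remains
So 64203 = 46368 + 17711 + 89 + 34 + 1, with no two terms consecutive in the sequence.

46368 + 17711 + 89 + 34 + 1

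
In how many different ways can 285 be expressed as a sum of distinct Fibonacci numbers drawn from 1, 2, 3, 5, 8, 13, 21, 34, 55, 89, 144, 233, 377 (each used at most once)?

9

Each representation comes from the Zeckendorf form by replacing some F_k with F_{k−1} + F_{k−2} where possible.
285 = 233+34+13+5 = 233+34+13+3+2 = 144+89+34+13+5 = … (6 more), for 9 in all.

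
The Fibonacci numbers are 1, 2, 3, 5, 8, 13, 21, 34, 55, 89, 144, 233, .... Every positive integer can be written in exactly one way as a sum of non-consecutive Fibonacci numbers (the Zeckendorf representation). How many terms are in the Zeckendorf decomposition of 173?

Greedy algorithm:
subtract 144 from 173: 29 remains
subtract 21 from 29: 8 remains
subtract 8 from 8: 0 remains
173 = 144 + 21 + 8, which has 3 terms.

3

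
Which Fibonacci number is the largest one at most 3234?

2584 ≤ 3234 < 4181, so the largest Fibonacci number not exceeding 3234 is 2584.

2584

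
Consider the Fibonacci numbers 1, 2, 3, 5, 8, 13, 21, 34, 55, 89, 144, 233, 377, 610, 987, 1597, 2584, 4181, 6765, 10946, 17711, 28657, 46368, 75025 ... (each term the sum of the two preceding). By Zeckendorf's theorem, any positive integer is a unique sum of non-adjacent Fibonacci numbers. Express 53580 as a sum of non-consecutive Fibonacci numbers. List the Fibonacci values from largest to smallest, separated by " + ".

46368 + 6765 + 377 + 55 + 13 + 2

46368 ≤ 53580 < 75025, so take 46368; remainder 7212
6765 ≤ 7212 < 10946, so take 6765; remainder 447
377 ≤ 447 < 610, so take 377; remainder 70
55 ≤ 70 < 89, so take 55; remainder 15
13 ≤ 15 < 21, so take 13; remainder 2
2 ≤ 2 < 3, so take 2; remainder 0
So 53580 = 46368 + 6765 + 377 + 55 + 13 + 2, with no two terms consecutive in the sequence.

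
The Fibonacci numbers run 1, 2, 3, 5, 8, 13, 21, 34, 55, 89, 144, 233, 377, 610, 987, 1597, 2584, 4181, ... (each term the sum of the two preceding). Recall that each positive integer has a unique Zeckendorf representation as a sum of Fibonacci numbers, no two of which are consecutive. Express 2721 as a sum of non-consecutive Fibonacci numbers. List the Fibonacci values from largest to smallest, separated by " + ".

Greedily peel off the largest Fibonacci term at each step:
2721 − 2584 = 137
137 − 89 = 48
48 − 34 = 14
14 − 13 = 1
1 − 1 = 0
So 2721 = 2584 + 89 + 34 + 13 + 1, with no two terms consecutive in the sequence.

2584 + 89 + 34 + 13 + 1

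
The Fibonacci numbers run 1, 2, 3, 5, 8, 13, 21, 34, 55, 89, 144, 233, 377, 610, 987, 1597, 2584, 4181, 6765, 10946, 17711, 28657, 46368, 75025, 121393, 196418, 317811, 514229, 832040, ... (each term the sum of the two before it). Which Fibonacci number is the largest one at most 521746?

514229 ≤ 521746 < 832040, so the largest Fibonacci number not exceeding 521746 is 514229.

514229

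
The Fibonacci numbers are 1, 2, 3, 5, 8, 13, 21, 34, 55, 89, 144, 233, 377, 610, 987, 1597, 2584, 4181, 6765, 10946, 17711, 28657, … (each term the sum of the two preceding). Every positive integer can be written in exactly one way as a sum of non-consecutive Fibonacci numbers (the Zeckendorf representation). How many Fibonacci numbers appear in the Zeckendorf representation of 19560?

17711 ≤ 19560 < 28657, so take 17711; remainder 1849
1597 ≤ 1849 < 2584, so take 1597; remainder 252
233 ≤ 252 < 377, so take 233; remainder 19
13 ≤ 19 < 21, so take 13; remainder 6
5 ≤ 6 < 8, so take 5; remainder 1
1 ≤ 1 < 2, so take 1; remainder 0
19560 = 17711 + 1597 + 233 + 13 + 5 + 1, which has 6 terms.

6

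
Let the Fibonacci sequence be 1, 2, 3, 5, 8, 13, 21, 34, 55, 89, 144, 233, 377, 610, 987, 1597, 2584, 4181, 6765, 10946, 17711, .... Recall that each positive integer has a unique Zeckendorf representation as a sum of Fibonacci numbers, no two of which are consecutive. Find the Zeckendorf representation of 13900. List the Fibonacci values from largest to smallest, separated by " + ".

Greedy algorithm:
take 10946 (≤ 13900); 13900 − 10946 = 2954
take 2584 (≤ 2954); 2954 − 2584 = 370
take 233 (≤ 370); 370 − 233 = 137
take 89 (≤ 137); 137 − 89 = 48
take 34 (≤ 48); 48 − 34 = 14
take 13 (≤ 14); 14 − 13 = 1
take 1 (≤ 1); 1 − 1 = 0
So 13900 = 10946 + 2584 + 233 + 89 + 34 + 13 + 1, with no two terms consecutive in the sequence.

10946 + 2584 + 233 + 89 + 34 + 13 + 1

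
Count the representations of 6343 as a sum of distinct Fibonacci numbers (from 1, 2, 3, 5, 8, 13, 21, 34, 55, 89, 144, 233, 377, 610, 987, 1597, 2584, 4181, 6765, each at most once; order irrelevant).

36

6343 = 4181+1597+377+144+34+8+2 = 4181+1597+377+144+34+5+3+2 = 4181+1597+377+144+21+13+8+2 = … (33 more), for 36 in all.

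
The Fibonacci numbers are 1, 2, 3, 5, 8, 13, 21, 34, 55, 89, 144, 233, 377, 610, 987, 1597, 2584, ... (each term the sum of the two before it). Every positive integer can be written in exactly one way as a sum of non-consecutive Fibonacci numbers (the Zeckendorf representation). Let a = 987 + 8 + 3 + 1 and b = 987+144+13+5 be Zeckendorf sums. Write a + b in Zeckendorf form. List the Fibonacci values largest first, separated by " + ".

1597 + 377 + 144 + 21 + 8 + 1

The two numbers are 999 and 1149, so their sum is 2148.
Repeatedly subtract the largest Fibonacci number that fits:
subtract 1597 from 2148: 551 remains
subtract 377 from 551: 174 remains
subtract 144 from 174: 30 remains
subtract 21 from 30: 9 remains
subtract 8 from 9: 1 remains
subtract 1 from 1: 0 remains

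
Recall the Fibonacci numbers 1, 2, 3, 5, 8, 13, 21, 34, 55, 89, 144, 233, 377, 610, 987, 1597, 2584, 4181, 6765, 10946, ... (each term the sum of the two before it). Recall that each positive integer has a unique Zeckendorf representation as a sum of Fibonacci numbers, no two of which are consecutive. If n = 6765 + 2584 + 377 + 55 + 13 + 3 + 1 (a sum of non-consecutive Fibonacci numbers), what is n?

9798

6765 + 2584 + 377 + 55 + 13 + 3 + 1 = 9798.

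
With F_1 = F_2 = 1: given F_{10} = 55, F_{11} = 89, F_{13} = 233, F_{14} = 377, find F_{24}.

46368

By the addition formula F_{m+n} = F_m F_{n+1} + F_{m−1} F_n with m=11, n=13: F_{24} = 89·377 + 55·233 = 33553 + 12815 = 46368.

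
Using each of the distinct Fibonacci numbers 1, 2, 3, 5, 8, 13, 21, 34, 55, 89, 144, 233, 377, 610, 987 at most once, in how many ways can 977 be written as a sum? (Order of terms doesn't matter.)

Each representation comes from the Zeckendorf form by replacing some F_k with F_{k−1} + F_{k−2} where possible.
977 = 610+233+89+34+8+3 = 610+233+89+34+8+2+1 = 610+233+89+21+13+8+3 = 610+233+89+34+5+3+2+1 = 610+233+89+21+13+8+2+1 = … (10 more), for 15 in all.

15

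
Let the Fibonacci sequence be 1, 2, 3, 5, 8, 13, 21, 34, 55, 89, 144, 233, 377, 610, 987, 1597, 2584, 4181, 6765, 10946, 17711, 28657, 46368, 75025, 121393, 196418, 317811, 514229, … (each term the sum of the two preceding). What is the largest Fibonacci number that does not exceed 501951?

317811

317811 ≤ 501951 < 514229, so the largest Fibonacci number not exceeding 501951 is 317811.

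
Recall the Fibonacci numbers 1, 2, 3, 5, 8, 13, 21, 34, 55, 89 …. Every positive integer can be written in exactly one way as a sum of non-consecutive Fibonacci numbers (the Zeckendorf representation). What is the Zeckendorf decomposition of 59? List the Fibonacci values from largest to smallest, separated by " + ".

55 + 3 + 1

55 ≤ 59 < 89, so take 55; remainder 4
3 ≤ 4 < 5, so take 3; remainder 1
1 ≤ 1 < 2, so take 1; remainder 0
So 59 = 55 + 3 + 1, with no two terms consecutive in the sequence.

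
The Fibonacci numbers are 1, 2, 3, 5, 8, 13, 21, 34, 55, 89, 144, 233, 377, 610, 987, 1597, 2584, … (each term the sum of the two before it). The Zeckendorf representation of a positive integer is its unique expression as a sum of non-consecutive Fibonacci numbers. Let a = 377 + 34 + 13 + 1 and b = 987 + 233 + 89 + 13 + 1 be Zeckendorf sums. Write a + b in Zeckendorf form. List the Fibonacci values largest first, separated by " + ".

1597 + 144 + 5 + 2

The two numbers are 425 and 1323, so their sum is 1748.
largest Fibonacci ≤ 1748 is 1597; 1748 − 1597 = 151
largest Fibonacci ≤ 151 is 144; 151 − 144 = 7
largest Fibonacci ≤ 7 is 5; 7 − 5 = 2
largest Fibonacci ≤ 2 is 2; 2 − 2 = 0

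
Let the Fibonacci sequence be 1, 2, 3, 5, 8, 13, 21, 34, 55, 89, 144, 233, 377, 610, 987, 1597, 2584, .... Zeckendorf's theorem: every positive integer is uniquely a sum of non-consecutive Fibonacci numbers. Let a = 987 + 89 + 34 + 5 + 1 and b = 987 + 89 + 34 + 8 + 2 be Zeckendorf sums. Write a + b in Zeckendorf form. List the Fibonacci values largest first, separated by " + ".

1597 + 610 + 21 + 8

The two numbers are 1116 and 1120, so their sum is 2236.
Greedy algorithm:
2236 − 1597 = 639
639 − 610 = 29
29 − 21 = 8
8 − 8 = 0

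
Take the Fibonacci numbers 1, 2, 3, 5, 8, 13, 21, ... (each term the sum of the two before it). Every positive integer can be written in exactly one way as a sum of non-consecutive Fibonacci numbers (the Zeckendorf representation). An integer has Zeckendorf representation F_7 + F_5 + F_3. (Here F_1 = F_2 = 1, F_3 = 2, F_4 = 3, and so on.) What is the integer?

20

F_7 + F_5 + F_3 = 13 + 5 + 2 = 20.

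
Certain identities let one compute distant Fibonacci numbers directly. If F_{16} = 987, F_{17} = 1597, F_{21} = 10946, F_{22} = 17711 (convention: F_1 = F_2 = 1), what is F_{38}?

By the addition formula F_{m+n} = F_m F_{n+1} + F_{m−1} F_n with m=22, n=16: F_{38} = 17711·1597 + 10946·987 = 28284467 + 10803702 = 39088169.

39088169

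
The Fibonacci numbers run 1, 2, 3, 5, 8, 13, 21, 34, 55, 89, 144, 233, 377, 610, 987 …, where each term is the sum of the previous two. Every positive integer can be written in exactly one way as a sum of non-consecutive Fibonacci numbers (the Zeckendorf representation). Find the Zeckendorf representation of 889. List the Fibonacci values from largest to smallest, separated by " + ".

Repeatedly subtract the largest Fibonacci number that fits:
889: greatest Fibonacci not exceeding it is 610, leaving 279
279: greatest Fibonacci not exceeding it is 233, leaving 46
46: greatest Fibonacci not exceeding it is 34, leaving 12
12: greatest Fibonacci not exceeding it is 8, leaving 4
4: greatest Fibonacci not exceeding it is 3, leaving 1
1: greatest Fibonacci not exceeding it is 1, leaving 0
So 889 = 610 + 233 + 34 + 8 + 3 + 1, with no two terms consecutive in the sequence.

610 + 233 + 34 + 8 + 3 + 1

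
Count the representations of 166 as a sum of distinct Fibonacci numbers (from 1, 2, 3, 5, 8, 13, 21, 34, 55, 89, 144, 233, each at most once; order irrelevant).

Starting from the Zeckendorf form and repeatedly splitting a term F_k into F_{k−1} + F_{k−2} (when neither is already used) reaches every representation.
166 = 144+21+1 = 144+13+8+1 = 89+55+21+1 = … (5 more), for 8 in all.

8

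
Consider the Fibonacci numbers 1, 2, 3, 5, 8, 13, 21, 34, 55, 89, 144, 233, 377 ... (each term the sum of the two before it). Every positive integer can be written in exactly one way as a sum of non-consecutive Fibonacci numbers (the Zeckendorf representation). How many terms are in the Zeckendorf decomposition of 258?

subtract 233 from 258: 25 remains
subtract 21 from 25: 4 remains
subtract 3 from 4: 1 remains
subtract 1 from 1: 0 remains
258 = 233 + 21 + 3 + 1, which has 4 terms.

4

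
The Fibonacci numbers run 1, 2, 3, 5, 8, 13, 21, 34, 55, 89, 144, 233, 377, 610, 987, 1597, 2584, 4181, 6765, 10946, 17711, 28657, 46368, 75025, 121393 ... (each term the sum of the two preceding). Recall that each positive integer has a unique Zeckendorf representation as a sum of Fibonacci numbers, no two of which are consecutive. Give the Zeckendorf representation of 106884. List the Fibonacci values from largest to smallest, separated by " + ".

75025 + 28657 + 2584 + 610 + 8

Greedily peel off the largest Fibonacci term at each step:
106884 − 75025 = 31859
31859 − 28657 = 3202
3202 − 2584 = 618
618 − 610 = 8
8 − 8 = 0
So 106884 = 75025 + 28657 + 2584 + 610 + 8, with no two terms consecutive in the sequence.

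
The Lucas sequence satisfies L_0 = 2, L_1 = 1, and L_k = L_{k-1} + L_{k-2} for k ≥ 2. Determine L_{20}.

15127

Iterating the recurrence up to L_{16} = 2207 and L_{15} = 1364:
L_{17} = L_{16} + L_{15} = 2207 + 1364 = 3571
L_{18} = L_{17} + L_{16} = 3571 + 2207 = 5778
L_{19} = L_{18} + L_{17} = 5778 + 3571 = 9349
L_{20} = L_{19} + L_{18} = 9349 + 5778 = 15127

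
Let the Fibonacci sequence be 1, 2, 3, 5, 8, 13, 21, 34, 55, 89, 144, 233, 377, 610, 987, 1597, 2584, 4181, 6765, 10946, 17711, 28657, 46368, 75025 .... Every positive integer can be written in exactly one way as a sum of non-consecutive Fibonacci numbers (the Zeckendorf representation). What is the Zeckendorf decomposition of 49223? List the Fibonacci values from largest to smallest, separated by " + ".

Greedily peel off the largest Fibonacci term at each step:
49223 − 46368 = 2855
2855 − 2584 = 271
271 − 233 = 38
38 − 34 = 4
4 − 3 = 1
1 − 1 = 0
So 49223 = 46368 + 2584 + 233 + 34 + 3 + 1, with no two terms consecutive in the sequence.

46368 + 2584 + 233 + 34 + 3 + 1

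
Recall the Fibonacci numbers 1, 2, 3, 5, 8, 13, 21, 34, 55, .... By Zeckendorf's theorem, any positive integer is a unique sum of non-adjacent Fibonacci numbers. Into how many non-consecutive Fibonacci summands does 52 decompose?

3

Greedily peel off the largest Fibonacci term at each step:
subtract 34 from 52: 18 remains
subtract 13 from 18: 5 remains
subtract 5 from 5: 0 remains
52 = 34 + 13 + 5, which has 3 terms.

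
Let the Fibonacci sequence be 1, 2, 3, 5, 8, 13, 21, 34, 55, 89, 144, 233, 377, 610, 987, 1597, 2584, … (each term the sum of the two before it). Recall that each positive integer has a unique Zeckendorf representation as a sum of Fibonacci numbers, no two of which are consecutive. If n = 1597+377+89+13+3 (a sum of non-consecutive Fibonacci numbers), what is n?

1597+377+89+13+3 = 2079.

2079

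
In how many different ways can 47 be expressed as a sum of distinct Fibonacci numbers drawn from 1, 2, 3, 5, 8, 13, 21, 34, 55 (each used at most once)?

47 = 34+13 = 34+8+5 = 34+8+3+2 = … (2 more), for 5 in all.

5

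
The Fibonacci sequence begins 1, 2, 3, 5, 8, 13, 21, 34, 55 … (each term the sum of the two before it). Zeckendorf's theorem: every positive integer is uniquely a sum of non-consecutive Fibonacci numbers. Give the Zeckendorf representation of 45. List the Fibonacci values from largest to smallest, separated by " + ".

34 + 8 + 3

Greedily peel off the largest Fibonacci term at each step:
34 ≤ 45 < 55, so take 34; remainder 11
8 ≤ 11 < 13, so take 8; remainder 3
3 ≤ 3 < 5, so take 3; remainder 0
So 45 = 34 + 8 + 3, with no two terms consecutive in the sequence.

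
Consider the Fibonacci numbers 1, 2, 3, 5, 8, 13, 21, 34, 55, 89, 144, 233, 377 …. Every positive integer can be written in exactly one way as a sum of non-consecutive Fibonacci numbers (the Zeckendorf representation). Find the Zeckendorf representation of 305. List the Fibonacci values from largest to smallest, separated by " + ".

233 + 55 + 13 + 3 + 1

305 − 233 = 72
72 − 55 = 17
17 − 13 = 4
4 − 3 = 1
1 − 1 = 0
So 305 = 233 + 55 + 13 + 3 + 1, with no two terms consecutive in the sequence.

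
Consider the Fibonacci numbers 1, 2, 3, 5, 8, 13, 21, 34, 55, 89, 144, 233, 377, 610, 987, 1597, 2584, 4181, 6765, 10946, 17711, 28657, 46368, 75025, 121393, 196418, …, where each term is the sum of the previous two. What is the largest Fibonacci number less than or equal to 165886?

121393 ≤ 165886 < 196418, so the largest Fibonacci number not exceeding 165886 is 121393.

121393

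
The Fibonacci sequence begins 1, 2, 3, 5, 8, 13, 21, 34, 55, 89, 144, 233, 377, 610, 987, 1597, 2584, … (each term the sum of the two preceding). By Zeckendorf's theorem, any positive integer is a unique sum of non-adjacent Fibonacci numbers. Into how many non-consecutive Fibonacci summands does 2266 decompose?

Greedily peel off the largest Fibonacci term at each step:
largest Fibonacci ≤ 2266 is 1597; 2266 − 1597 = 669
largest Fibonacci ≤ 669 is 610; 669 − 610 = 59
largest Fibonacci ≤ 59 is 55; 59 − 55 = 4
largest Fibonacci ≤ 4 is 3; 4 − 3 = 1
largest Fibonacci ≤ 1 is 1; 1 − 1 = 0
2266 = 1597 + 610 + 55 + 3 + 1, which has 5 terms.

5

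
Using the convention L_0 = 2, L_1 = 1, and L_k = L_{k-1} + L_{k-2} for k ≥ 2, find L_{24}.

Iterating the recurrence up to L_{16} = 2207 and L_{15} = 1364:
L_{17} = L_{16} + L_{15} = 2207 + 1364 = 3571
L_{18} = L_{17} + L_{16} = 3571 + 2207 = 5778
L_{19} = L_{18} + L_{17} = 5778 + 3571 = 9349
L_{20} = L_{19} + L_{18} = 9349 + 5778 = 15127
L_{21} = L_{20} + L_{19} = 15127 + 9349 = 24476
L_{22} = L_{21} + L_{20} = 24476 + 15127 = 39603
L_{23} = L_{22} + L_{21} = 39603 + 24476 = 64079
L_{24} = L_{23} + L_{22} = 64079 + 39603 = 103682

103682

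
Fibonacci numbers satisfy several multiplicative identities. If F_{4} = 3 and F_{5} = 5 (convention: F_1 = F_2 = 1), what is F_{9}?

34

By F_{2k+1} = F_k² + F_{k+1}²: F_{9} = 3² + 5² = 9 + 25 = 34.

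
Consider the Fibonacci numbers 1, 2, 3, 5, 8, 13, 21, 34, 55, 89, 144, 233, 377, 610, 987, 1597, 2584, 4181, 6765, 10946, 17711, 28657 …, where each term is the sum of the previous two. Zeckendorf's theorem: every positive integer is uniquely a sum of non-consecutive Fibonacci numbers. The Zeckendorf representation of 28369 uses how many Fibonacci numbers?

Greedy algorithm:
17711 ≤ 28369 < 28657, so take 17711; remainder 10658
6765 ≤ 10658 < 10946, so take 6765; remainder 3893
2584 ≤ 3893 < 4181, so take 2584; remainder 1309
987 ≤ 1309 < 1597, so take 987; remainder 322
233 ≤ 322 < 377, so take 233; remainder 89
89 ≤ 89 < 144, so take 89; remainder 0
28369 = 17711 + 6765 + 2584 + 987 + 233 + 89, which has 6 terms.

6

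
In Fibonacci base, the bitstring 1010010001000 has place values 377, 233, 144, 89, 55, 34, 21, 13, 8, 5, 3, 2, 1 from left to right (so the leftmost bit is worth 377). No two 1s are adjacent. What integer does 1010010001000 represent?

Summing the place values of the 1 bits: 377 + 144 + 34 + 5 = 560.

560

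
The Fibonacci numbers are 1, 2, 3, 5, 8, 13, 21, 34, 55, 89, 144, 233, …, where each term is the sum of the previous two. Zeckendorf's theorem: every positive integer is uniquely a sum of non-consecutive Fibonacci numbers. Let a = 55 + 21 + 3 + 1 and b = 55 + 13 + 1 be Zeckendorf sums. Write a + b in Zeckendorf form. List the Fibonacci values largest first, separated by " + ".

144 + 5

The two numbers are 80 and 69, so their sum is 149.
144 ≤ 149 < 233, so take 144; remainder 5
5 ≤ 5 < 8, so take 5; remainder 0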